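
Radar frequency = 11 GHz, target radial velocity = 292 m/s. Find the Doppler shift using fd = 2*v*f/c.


fd = 2 * 292 * 11000000000.0 / 3e8 = 21413.3 Hz

21413.3 Hz


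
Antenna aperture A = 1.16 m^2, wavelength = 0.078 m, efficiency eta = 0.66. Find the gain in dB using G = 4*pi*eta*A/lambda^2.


G_linear = 4*pi*0.66*1.16/0.078^2 = 1581.33
G_dB = 10*log10(1581.33) = 32.0 dB

32.0 dB


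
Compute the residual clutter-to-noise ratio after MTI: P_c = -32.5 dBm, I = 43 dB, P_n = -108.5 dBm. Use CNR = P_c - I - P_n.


CNR = -32.5 - 43 - (-108.5) = 33.0 dB

33.0 dB


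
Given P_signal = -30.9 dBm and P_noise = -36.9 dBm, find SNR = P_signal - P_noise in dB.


SNR = -30.9 - (-36.9) = 6.0 dB

6.0 dB


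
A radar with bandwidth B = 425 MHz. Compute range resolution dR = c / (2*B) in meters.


dR = 3e8 / (2 * 425000000.0) = 0.35 m

0.35 m


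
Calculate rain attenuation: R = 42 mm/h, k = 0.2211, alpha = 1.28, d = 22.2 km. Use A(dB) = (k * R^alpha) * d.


gamma = 0.2211 * 42^1.28 = 26.44526 dB/km
A = 26.44526 * 22.2 = 587.08 dB

587.08 dB


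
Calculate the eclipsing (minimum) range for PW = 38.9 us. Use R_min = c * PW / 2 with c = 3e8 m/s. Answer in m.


R_min = 3e8 * 38.9e-6 / 2 = 5835.0 m

5835.0 m


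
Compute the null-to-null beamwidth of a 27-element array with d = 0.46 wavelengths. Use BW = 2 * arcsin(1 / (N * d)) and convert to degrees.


1/(N*d) = 1/(27*0.46) = 0.080515
BW = 2*arcsin(0.080515) = 9.2 degrees

9.2 degrees


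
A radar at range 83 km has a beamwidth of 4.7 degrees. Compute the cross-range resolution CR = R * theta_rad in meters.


BW_rad = 0.082030475
CR = 83000 * 0.082030475 = 6808.5 m

6808.5 m


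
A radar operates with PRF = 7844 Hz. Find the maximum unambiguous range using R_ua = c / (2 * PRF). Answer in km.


R_ua = 3e8 / (2 * 7844) = 19122.9 m = 19.1 km

19.1 km


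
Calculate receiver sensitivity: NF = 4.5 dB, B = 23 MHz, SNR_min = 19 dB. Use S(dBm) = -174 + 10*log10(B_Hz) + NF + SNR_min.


10*log10(23000000.0) = 73.62
S = -174 + 73.62 + 4.5 + 19 = -76.9 dBm

-76.9 dBm


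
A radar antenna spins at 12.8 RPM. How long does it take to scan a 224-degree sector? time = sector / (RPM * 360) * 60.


t = 224 / (12.8 * 360) * 60 = 2.92 s

2.92 s


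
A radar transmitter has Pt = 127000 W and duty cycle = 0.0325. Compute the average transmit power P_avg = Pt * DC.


P_avg = 127000 * 0.0325 = 4127.5 W

4127.5 W


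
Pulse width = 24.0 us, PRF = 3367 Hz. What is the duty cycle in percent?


DC = 24.0e-6 * 3367 * 100 = 8.08%

8.08%


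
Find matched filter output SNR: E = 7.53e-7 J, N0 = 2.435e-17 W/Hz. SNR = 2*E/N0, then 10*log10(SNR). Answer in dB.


SNR_lin = 2 * 7.53e-7 / 2.435e-17 = 6.185e10
SNR_dB = 10*log10(6.185e10) = 107.9 dB

107.9 dB


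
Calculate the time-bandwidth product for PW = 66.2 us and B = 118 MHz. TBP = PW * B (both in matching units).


TBP = 66.2 * 118 = 7811.6

7811.6


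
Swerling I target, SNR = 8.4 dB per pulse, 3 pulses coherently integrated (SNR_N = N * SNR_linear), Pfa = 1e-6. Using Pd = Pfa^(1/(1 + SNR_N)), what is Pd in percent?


SNR_lin = 10^(8.4/10) = 6.91831
SNR_N = 3 * 6.91831 = 20.75493
1/(1 + SNR_N) = 1/21.75493 = 0.0459666
Pd = (1e-6)^0.0459666 = 0.52991
Pd = 53.0%

53.0%


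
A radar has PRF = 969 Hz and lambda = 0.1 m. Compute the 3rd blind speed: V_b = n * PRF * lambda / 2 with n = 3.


V_blind = 3 * 969 * 0.1 / 2 = 145.4 m/s

145.4 m/s


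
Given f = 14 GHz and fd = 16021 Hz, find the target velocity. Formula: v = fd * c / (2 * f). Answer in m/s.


v = 16021 * 3e8 / (2 * 14000000000.0) = 171.7 m/s

171.7 m/s


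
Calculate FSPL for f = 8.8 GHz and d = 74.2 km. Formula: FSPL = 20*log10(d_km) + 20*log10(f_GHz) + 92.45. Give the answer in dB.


20*log10(74.2) = 37.41
20*log10(8.8) = 18.89
FSPL = 148.7 dB

148.7 dB


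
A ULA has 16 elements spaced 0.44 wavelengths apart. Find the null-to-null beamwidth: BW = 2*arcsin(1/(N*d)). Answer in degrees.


1/(N*d) = 1/(16*0.44) = 0.142045
BW = 2*arcsin(0.142045) = 16.3 degrees

16.3 degrees


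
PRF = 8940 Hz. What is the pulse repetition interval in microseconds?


PRI = 1/8940 = 0.0001118568 s = 111.9 us

111.9 us


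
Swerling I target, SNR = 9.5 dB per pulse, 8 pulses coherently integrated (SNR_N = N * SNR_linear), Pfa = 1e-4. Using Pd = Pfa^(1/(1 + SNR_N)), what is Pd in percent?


SNR_lin = 10^(9.5/10) = 8.91251
SNR_N = 8 * 8.91251 = 71.30008
1/(1 + SNR_N) = 1/72.30008 = 0.0138312
Pd = (1e-4)^0.0138312 = 0.88039
Pd = 88.0%

88.0%


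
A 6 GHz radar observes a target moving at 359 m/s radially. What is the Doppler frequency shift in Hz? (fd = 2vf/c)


fd = 2 * 359 * 6000000000.0 / 3e8 = 14360.0 Hz

14360.0 Hz


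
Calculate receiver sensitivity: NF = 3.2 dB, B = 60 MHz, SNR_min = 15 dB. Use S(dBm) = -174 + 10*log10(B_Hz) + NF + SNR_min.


10*log10(60000000.0) = 77.78
S = -174 + 77.78 + 3.2 + 15 = -78.0 dBm

-78.0 dBm


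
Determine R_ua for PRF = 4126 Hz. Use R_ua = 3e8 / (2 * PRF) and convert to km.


R_ua = 3e8 / (2 * 4126) = 36354.8 m = 36.4 km

36.4 km


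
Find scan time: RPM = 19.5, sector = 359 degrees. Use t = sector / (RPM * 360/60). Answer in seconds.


t = 359 / (19.5 * 360) * 60 = 3.07 s

3.07 s


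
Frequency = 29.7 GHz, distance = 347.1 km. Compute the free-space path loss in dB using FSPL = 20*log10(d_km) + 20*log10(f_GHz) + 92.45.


20*log10(347.1) = 50.81
20*log10(29.7) = 29.46
FSPL = 172.7 dB

172.7 dB


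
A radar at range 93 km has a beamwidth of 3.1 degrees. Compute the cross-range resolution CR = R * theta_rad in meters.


BW_rad = 0.054105207
CR = 93000 * 0.054105207 = 5031.8 m

5031.8 m


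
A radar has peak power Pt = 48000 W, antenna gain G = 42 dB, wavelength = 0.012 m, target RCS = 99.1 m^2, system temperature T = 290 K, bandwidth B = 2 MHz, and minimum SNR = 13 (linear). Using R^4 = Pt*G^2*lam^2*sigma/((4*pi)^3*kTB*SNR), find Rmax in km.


G_lin = 10^(42/10) = 15848.931925
R^4 = 48000 * 15848.931925^2 * 0.012^2 * 99.1 / ((4*pi)^3 * 1.38e-23 * 290 * 2000000.0 * 13)
R^4 = 8.33292e20 m^4
R_max = (8.33292e20)^(1/4) = 169902.3 m = 169.9 km

169.9 km


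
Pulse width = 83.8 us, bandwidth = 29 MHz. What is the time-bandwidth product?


TBP = 83.8 * 29 = 2430.2

2430.2


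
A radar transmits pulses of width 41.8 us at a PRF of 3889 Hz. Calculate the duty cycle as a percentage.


DC = 41.8e-6 * 3889 * 100 = 16.26%

16.26%


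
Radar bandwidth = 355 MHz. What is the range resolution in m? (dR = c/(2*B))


dR = 3e8 / (2 * 355000000.0) = 0.42 m

0.42 m


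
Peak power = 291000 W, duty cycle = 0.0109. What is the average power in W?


P_avg = 291000 * 0.0109 = 3171.9 W

3171.9 W


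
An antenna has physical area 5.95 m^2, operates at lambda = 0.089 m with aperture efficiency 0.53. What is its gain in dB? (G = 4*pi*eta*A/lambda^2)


G_linear = 4*pi*0.53*5.95/0.089^2 = 5002.91
G_dB = 10*log10(5002.91) = 37.0 dB

37.0 dB


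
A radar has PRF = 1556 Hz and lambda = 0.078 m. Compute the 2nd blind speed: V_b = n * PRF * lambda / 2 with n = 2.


V_blind = 2 * 1556 * 0.078 / 2 = 121.4 m/s

121.4 m/s


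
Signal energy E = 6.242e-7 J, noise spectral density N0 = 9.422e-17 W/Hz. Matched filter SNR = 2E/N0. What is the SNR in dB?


SNR_lin = 2 * 6.242e-7 / 9.422e-17 = 1.325e10
SNR_dB = 10*log10(1.325e10) = 101.2 dB

101.2 dB


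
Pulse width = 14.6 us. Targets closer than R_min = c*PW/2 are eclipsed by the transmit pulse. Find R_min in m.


R_min = 3e8 * 14.6e-6 / 2 = 2190.0 m

2190.0 m


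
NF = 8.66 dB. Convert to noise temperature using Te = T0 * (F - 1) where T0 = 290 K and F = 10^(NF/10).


NF_lin = 10^(8.66/10) = 7.345139
Te = 290 * (7.345139 - 1) = 1840.1 K

1840.1 K


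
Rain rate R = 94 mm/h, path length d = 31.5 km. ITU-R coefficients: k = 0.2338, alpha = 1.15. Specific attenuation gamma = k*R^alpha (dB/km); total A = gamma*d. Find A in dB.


gamma = 0.2338 * 94^1.15 = 43.445174 dB/km
A = 43.445174 * 31.5 = 1368.52 dB

1368.52 dB


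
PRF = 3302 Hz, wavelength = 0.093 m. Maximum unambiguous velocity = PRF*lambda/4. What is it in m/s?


V_ua = 3302 * 0.093 / 4 = 76.8 m/s

76.8 m/s


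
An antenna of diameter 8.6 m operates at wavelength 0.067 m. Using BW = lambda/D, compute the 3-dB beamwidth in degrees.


BW_rad = 0.067 / 8.6 = 0.007791
BW_deg = 0.45 degrees

0.45 degrees


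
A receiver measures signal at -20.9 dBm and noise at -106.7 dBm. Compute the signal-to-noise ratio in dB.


SNR = -20.9 - (-106.7) = 85.8 dB

85.8 dB


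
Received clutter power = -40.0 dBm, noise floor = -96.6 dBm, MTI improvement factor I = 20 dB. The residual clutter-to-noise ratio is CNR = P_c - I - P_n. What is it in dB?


CNR = -40.0 - 20 - (-96.6) = 36.6 dB

36.6 dB


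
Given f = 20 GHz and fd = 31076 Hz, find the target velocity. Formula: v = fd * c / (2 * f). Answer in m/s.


v = 31076 * 3e8 / (2 * 20000000000.0) = 233.1 m/s

233.1 m/s


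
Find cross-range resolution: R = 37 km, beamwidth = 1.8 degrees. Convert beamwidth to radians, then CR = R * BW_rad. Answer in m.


BW_rad = 0.031415927
CR = 37000 * 0.031415927 = 1162.4 m

1162.4 m


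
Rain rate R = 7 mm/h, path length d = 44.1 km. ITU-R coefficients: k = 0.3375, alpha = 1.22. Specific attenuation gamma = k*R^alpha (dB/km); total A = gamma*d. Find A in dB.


gamma = 0.3375 * 7^1.22 = 3.624878 dB/km
A = 3.624878 * 44.1 = 159.86 dB

159.86 dB


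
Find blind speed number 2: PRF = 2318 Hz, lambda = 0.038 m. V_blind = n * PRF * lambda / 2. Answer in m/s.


V_blind = 2 * 2318 * 0.038 / 2 = 88.1 m/s

88.1 m/s


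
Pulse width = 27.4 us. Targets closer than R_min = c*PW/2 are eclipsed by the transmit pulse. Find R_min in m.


R_min = 3e8 * 27.4e-6 / 2 = 4110.0 m

4110.0 m


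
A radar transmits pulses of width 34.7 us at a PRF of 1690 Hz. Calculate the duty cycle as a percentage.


DC = 34.7e-6 * 1690 * 100 = 5.86%

5.86%


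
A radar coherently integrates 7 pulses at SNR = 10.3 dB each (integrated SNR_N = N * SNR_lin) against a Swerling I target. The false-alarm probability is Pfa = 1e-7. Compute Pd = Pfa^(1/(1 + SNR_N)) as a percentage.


SNR_lin = 10^(10.3/10) = 10.71519
SNR_N = 7 * 10.71519 = 75.00633
1/(1 + SNR_N) = 1/76.00633 = 0.0131568
Pd = (1e-7)^0.0131568 = 0.80891
Pd = 80.9%

80.9%


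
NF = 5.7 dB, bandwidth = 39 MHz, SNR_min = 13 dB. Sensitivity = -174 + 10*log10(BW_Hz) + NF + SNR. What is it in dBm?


10*log10(39000000.0) = 75.91
S = -174 + 75.91 + 5.7 + 13 = -79.4 dBm

-79.4 dBm


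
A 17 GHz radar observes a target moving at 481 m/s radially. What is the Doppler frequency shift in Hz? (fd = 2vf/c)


fd = 2 * 481 * 17000000000.0 / 3e8 = 54513.3 Hz

54513.3 Hz


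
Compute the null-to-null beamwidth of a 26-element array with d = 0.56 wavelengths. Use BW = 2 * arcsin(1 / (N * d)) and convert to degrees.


1/(N*d) = 1/(26*0.56) = 0.068681
BW = 2*arcsin(0.068681) = 7.9 degrees

7.9 degrees


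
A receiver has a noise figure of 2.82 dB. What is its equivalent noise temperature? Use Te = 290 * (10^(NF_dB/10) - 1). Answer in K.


NF_lin = 10^(2.82/10) = 1.914256
Te = 290 * (1.914256 - 1) = 265.1 K

265.1 K


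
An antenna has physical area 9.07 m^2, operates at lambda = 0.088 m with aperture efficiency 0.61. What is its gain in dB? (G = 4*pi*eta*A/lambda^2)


G_linear = 4*pi*0.61*9.07/0.088^2 = 8978.04
G_dB = 10*log10(8978.04) = 39.5 dB

39.5 dB


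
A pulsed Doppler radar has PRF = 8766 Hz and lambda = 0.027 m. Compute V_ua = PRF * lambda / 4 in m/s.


V_ua = 8766 * 0.027 / 4 = 59.2 m/s

59.2 m/s


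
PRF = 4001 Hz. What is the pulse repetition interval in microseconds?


PRI = 1/4001 = 0.0002499375 s = 249.9 us

249.9 us


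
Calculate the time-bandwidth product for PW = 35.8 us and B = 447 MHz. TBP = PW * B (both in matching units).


TBP = 35.8 * 447 = 16002.6

16002.6


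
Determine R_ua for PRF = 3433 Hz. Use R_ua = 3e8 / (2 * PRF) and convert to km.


R_ua = 3e8 / (2 * 3433) = 43693.6 m = 43.7 km

43.7 km


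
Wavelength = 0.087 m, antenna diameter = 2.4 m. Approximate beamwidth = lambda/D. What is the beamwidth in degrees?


BW_rad = 0.087 / 2.4 = 0.03625
BW_deg = 2.08 degrees

2.08 degrees


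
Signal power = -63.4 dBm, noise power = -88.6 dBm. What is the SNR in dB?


SNR = -63.4 - (-88.6) = 25.2 dB

25.2 dB


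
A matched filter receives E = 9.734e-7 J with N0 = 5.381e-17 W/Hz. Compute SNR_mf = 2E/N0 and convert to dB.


SNR_lin = 2 * 9.734e-7 / 5.381e-17 = 3.618e10
SNR_dB = 10*log10(3.618e10) = 105.6 dB

105.6 dB


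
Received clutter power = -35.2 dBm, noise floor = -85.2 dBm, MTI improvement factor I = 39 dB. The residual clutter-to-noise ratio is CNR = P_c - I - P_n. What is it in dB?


CNR = -35.2 - 39 - (-85.2) = 11.0 dB

11.0 dB


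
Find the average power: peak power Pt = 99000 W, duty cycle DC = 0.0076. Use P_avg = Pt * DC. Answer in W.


P_avg = 99000 * 0.0076 = 752.4 W

752.4 W


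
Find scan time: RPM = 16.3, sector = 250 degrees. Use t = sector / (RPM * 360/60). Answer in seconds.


t = 250 / (16.3 * 360) * 60 = 2.56 s

2.56 s


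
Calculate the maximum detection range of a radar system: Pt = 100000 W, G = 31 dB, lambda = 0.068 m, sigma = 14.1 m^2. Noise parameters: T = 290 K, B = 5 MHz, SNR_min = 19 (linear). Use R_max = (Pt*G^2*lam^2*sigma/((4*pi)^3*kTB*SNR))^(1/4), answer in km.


G_lin = 10^(31/10) = 1258.925412
R^4 = 100000 * 1258.925412^2 * 0.068^2 * 14.1 / ((4*pi)^3 * 1.38e-23 * 290 * 5000000.0 * 19)
R^4 = 1.36964e19 m^4
R_max = (1.36964e19)^(1/4) = 60834.7 m = 60.8 km

60.8 km


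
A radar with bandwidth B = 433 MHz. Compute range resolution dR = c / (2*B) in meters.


dR = 3e8 / (2 * 433000000.0) = 0.35 m

0.35 m


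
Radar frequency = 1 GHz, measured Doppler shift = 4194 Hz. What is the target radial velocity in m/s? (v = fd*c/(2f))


v = 4194 * 3e8 / (2 * 1000000000.0) = 629.1 m/s

629.1 m/s


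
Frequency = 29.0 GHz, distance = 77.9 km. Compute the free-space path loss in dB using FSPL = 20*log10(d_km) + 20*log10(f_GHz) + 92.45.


20*log10(77.9) = 37.83
20*log10(29.0) = 29.25
FSPL = 159.5 dB

159.5 dB


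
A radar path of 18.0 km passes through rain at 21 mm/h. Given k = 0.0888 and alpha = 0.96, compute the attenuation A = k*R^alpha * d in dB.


gamma = 0.0888 * 21^0.96 = 1.650986 dB/km
A = 1.650986 * 18.0 = 29.72 dB

29.72 dB


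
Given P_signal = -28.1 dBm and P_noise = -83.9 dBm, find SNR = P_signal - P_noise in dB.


SNR = -28.1 - (-83.9) = 55.8 dB

55.8 dB


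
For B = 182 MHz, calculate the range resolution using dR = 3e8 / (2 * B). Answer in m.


dR = 3e8 / (2 * 182000000.0) = 0.82 m

0.82 m


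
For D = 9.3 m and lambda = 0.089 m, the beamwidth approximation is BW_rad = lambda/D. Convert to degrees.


BW_rad = 0.089 / 9.3 = 0.00957
BW_deg = 0.55 degrees

0.55 degrees


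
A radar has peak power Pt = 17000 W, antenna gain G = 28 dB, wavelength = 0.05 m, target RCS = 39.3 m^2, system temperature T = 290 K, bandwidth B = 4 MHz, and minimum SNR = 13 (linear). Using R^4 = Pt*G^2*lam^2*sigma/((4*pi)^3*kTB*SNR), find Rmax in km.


G_lin = 10^(28/10) = 630.957344
R^4 = 17000 * 630.957344^2 * 0.05^2 * 39.3 / ((4*pi)^3 * 1.38e-23 * 290 * 4000000.0 * 13)
R^4 = 1.61017e18 m^4
R_max = (1.61017e18)^(1/4) = 35622.0 m = 35.6 km

35.6 km


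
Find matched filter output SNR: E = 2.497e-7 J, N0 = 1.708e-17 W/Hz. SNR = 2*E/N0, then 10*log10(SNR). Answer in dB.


SNR_lin = 2 * 2.497e-7 / 1.708e-17 = 2.924e10
SNR_dB = 10*log10(2.924e10) = 104.7 dB

104.7 dB


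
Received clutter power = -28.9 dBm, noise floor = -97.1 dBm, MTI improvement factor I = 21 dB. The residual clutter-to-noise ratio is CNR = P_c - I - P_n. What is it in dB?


CNR = -28.9 - 21 - (-97.1) = 47.2 dB

47.2 dB


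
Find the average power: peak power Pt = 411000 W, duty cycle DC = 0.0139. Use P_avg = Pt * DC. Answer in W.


P_avg = 411000 * 0.0139 = 5712.9 W

5712.9 W


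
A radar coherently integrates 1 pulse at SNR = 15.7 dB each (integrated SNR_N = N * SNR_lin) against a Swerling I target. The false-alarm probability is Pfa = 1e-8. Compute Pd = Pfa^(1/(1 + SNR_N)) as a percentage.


SNR_lin = 10^(15.7/10) = 37.15352
SNR_N = 1 * 37.15352 = 37.15352
1/(1 + SNR_N) = 1/38.15352 = 0.0262099
Pd = (1e-8)^0.0262099 = 0.61705
Pd = 61.7%

61.7%


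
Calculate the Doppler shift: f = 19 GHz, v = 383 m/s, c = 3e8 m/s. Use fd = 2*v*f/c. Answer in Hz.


fd = 2 * 383 * 19000000000.0 / 3e8 = 48513.3 Hz

48513.3 Hz


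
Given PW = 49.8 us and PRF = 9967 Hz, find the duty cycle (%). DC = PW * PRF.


DC = 49.8e-6 * 9967 * 100 = 49.64%

49.64%


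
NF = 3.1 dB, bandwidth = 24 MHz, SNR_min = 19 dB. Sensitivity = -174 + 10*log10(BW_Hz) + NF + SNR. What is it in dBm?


10*log10(24000000.0) = 73.8
S = -174 + 73.8 + 3.1 + 19 = -78.1 dBm

-78.1 dBm


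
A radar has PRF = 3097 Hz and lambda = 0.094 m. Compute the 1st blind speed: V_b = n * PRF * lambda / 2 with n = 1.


V_blind = 1 * 3097 * 0.094 / 2 = 145.6 m/s

145.6 m/s


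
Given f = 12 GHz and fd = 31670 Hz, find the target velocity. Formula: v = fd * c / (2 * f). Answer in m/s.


v = 31670 * 3e8 / (2 * 12000000000.0) = 395.9 m/s

395.9 m/s


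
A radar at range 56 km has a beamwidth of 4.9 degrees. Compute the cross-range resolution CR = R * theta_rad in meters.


BW_rad = 0.085521133
CR = 56000 * 0.085521133 = 4789.2 m

4789.2 m


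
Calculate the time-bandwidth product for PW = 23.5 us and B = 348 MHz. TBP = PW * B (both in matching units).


TBP = 23.5 * 348 = 8178.0

8178.0


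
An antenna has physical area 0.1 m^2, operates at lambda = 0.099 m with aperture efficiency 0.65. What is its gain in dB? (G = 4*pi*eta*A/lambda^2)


G_linear = 4*pi*0.65*0.1/0.099^2 = 83.34
G_dB = 10*log10(83.34) = 19.2 dB

19.2 dB


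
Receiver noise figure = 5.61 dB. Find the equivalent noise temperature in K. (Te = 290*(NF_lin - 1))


NF_lin = 10^(5.61/10) = 3.63915
Te = 290 * (3.63915 - 1) = 765.4 K

765.4 K


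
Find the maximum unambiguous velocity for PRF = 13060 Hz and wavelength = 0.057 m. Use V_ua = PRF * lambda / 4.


V_ua = 13060 * 0.057 / 4 = 186.1 m/s

186.1 m/s


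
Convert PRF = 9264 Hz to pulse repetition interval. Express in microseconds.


PRI = 1/9264 = 0.0001079447 s = 107.9 us

107.9 us


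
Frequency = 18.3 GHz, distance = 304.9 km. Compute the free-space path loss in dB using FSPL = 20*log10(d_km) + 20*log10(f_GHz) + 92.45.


20*log10(304.9) = 49.68
20*log10(18.3) = 25.25
FSPL = 167.4 dB

167.4 dB


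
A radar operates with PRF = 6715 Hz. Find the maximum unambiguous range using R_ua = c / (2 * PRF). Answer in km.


R_ua = 3e8 / (2 * 6715) = 22338.0 m = 22.3 km

22.3 km


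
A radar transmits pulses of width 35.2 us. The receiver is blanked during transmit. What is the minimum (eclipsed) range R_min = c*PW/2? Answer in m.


R_min = 3e8 * 35.2e-6 / 2 = 5280.0 m

5280.0 m


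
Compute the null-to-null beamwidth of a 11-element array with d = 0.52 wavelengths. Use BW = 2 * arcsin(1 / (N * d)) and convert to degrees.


1/(N*d) = 1/(11*0.52) = 0.174825
BW = 2*arcsin(0.174825) = 20.1 degrees

20.1 degrees


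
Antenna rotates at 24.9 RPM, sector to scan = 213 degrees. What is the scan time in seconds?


t = 213 / (24.9 * 360) * 60 = 1.43 s

1.43 s


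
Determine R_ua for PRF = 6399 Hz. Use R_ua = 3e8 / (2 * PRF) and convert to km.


R_ua = 3e8 / (2 * 6399) = 23441.2 m = 23.4 km

23.4 km


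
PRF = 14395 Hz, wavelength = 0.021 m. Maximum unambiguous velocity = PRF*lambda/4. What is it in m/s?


V_ua = 14395 * 0.021 / 4 = 75.6 m/s

75.6 m/s


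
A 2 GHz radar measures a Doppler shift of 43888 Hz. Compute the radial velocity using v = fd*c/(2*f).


v = 43888 * 3e8 / (2 * 2000000000.0) = 3291.6 m/s

3291.6 m/s


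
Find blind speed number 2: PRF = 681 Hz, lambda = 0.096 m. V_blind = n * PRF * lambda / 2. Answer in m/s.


V_blind = 2 * 681 * 0.096 / 2 = 65.4 m/s

65.4 m/s


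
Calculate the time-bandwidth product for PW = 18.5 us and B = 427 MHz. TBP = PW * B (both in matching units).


TBP = 18.5 * 427 = 7899.5

7899.5


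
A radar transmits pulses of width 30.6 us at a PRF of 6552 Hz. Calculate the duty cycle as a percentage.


DC = 30.6e-6 * 6552 * 100 = 20.05%

20.05%


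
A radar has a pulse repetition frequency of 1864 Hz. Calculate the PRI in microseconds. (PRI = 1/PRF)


PRI = 1/1864 = 0.0005364807 s = 536.5 us

536.5 us


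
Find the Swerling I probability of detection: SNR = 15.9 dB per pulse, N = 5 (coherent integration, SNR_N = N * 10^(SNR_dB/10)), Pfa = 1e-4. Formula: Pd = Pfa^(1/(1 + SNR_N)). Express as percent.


SNR_lin = 10^(15.9/10) = 38.90451
SNR_N = 5 * 38.90451 = 194.52255
1/(1 + SNR_N) = 1/195.52255 = 0.0051145
Pd = (1e-4)^0.0051145 = 0.95399
Pd = 95.4%

95.4%


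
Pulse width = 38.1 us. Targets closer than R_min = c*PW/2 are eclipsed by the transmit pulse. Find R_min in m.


R_min = 3e8 * 38.1e-6 / 2 = 5715.0 m

5715.0 m


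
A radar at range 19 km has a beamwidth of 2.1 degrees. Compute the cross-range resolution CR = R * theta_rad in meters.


BW_rad = 0.036651914
CR = 19000 * 0.036651914 = 696.4 m

696.4 m


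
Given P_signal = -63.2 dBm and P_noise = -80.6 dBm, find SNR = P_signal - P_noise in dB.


SNR = -63.2 - (-80.6) = 17.4 dB

17.4 dB


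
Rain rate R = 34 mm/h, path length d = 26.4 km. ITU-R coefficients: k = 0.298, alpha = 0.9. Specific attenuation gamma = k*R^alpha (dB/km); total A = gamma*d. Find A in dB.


gamma = 0.298 * 34^0.9 = 7.121103 dB/km
A = 7.121103 * 26.4 = 188.0 dB

188.0 dB


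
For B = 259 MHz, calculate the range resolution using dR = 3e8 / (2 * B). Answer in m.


dR = 3e8 / (2 * 259000000.0) = 0.58 m

0.58 m


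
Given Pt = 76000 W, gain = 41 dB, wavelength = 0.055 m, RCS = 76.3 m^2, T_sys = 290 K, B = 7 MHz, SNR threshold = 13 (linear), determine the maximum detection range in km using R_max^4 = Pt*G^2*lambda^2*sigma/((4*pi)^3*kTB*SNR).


G_lin = 10^(41/10) = 12589.254118
R^4 = 76000 * 12589.254118^2 * 0.055^2 * 76.3 / ((4*pi)^3 * 1.38e-23 * 290 * 7000000.0 * 13)
R^4 = 3.84694e21 m^4
R_max = (3.84694e21)^(1/4) = 249045.6 m = 249.0 km

249.0 km


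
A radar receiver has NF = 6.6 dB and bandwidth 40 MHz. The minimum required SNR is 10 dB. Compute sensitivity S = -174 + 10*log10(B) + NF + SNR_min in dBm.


10*log10(40000000.0) = 76.02
S = -174 + 76.02 + 6.6 + 10 = -81.4 dBm

-81.4 dBm


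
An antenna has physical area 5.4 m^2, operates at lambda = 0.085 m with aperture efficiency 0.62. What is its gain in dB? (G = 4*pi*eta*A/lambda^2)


G_linear = 4*pi*0.62*5.4/0.085^2 = 5823.14
G_dB = 10*log10(5823.14) = 37.7 dB

37.7 dB


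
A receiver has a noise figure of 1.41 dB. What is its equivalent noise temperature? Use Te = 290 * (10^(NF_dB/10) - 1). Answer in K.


NF_lin = 10^(1.41/10) = 1.383566
Te = 290 * (1.383566 - 1) = 111.2 K

111.2 K


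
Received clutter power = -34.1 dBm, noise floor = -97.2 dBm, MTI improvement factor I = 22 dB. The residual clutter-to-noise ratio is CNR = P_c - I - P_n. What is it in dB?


CNR = -34.1 - 22 - (-97.2) = 41.1 dB

41.1 dB


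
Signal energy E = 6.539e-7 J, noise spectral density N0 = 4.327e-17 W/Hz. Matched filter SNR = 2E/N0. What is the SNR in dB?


SNR_lin = 2 * 6.539e-7 / 4.327e-17 = 3.022e10
SNR_dB = 10*log10(3.022e10) = 104.8 dB

104.8 dB


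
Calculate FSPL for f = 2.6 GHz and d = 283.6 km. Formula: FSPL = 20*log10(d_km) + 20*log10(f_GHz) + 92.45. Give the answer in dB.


20*log10(283.6) = 49.05
20*log10(2.6) = 8.3
FSPL = 149.8 dB

149.8 dB


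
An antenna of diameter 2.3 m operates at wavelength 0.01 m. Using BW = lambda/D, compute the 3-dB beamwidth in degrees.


BW_rad = 0.01 / 2.3 = 0.004348
BW_deg = 0.25 degrees

0.25 degrees


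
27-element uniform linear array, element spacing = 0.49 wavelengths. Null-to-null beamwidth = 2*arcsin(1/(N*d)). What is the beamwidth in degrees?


1/(N*d) = 1/(27*0.49) = 0.075586
BW = 2*arcsin(0.075586) = 8.7 degrees

8.7 degrees


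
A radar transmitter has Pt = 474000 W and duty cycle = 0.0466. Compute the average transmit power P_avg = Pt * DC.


P_avg = 474000 * 0.0466 = 22088.4 W

22088.4 W


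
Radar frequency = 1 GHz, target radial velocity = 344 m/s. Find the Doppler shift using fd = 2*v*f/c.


fd = 2 * 344 * 1000000000.0 / 3e8 = 2293.3 Hz

2293.3 Hz


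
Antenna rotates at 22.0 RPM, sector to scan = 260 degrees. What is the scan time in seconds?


t = 260 / (22.0 * 360) * 60 = 1.97 s

1.97 s


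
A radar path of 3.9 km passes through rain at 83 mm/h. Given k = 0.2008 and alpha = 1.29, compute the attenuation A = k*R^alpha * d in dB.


gamma = 0.2008 * 83^1.29 = 60.030844 dB/km
A = 60.030844 * 3.9 = 234.12 dB

234.12 dB


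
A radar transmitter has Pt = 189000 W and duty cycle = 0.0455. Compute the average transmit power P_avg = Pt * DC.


P_avg = 189000 * 0.0455 = 8599.5 W

8599.5 W


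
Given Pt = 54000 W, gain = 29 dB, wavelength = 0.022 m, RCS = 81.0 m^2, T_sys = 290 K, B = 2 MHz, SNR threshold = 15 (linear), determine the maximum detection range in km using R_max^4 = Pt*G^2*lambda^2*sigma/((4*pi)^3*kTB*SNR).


G_lin = 10^(29/10) = 794.328235
R^4 = 54000 * 794.328235^2 * 0.022^2 * 81.0 / ((4*pi)^3 * 1.38e-23 * 290 * 2000000.0 * 15)
R^4 = 5.60656e18 m^4
R_max = (5.60656e18)^(1/4) = 48660.2 m = 48.7 km

48.7 km


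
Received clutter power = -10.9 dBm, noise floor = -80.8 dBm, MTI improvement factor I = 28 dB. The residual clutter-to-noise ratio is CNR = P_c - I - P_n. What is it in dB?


CNR = -10.9 - 28 - (-80.8) = 41.9 dB

41.9 dB


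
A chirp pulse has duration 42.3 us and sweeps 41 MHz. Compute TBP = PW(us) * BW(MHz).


TBP = 42.3 * 41 = 1734.3

1734.3


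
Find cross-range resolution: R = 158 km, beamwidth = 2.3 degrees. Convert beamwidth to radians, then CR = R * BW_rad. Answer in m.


BW_rad = 0.040142573
CR = 158000 * 0.040142573 = 6342.5 m

6342.5 m


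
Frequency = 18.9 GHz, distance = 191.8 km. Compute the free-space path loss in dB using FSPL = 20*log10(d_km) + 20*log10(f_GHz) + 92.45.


20*log10(191.8) = 45.66
20*log10(18.9) = 25.53
FSPL = 163.6 dB

163.6 dB


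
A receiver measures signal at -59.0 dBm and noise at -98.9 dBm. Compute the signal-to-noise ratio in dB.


SNR = -59.0 - (-98.9) = 39.9 dB

39.9 dB


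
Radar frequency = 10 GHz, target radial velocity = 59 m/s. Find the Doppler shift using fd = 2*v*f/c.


fd = 2 * 59 * 10000000000.0 / 3e8 = 3933.3 Hz

3933.3 Hz


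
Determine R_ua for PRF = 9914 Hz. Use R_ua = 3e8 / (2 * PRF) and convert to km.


R_ua = 3e8 / (2 * 9914) = 15130.1 m = 15.1 km

15.1 km


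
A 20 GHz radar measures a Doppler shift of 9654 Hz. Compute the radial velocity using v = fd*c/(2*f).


v = 9654 * 3e8 / (2 * 20000000000.0) = 72.4 m/s

72.4 m/s


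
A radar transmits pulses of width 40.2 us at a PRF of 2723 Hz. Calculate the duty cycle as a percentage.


DC = 40.2e-6 * 2723 * 100 = 10.95%

10.95%


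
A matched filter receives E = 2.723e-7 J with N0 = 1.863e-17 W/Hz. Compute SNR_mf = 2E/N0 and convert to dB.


SNR_lin = 2 * 2.723e-7 / 1.863e-17 = 2.923e10
SNR_dB = 10*log10(2.923e10) = 104.7 dB

104.7 dB


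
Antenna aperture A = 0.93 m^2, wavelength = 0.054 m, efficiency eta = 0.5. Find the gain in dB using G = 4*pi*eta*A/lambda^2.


G_linear = 4*pi*0.5*0.93/0.054^2 = 2003.9
G_dB = 10*log10(2003.9) = 33.0 dB

33.0 dB


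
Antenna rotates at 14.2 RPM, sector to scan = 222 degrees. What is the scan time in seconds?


t = 222 / (14.2 * 360) * 60 = 2.61 s

2.61 s


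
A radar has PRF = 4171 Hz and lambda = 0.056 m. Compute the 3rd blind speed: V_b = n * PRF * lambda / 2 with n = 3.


V_blind = 3 * 4171 * 0.056 / 2 = 350.4 m/s

350.4 m/s


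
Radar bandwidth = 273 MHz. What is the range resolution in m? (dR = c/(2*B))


dR = 3e8 / (2 * 273000000.0) = 0.55 m

0.55 m


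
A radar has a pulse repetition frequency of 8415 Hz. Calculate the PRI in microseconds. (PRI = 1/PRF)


PRI = 1/8415 = 0.0001188354 s = 118.8 us

118.8 us


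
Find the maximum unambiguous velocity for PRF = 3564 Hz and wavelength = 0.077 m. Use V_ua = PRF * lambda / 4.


V_ua = 3564 * 0.077 / 4 = 68.6 m/s

68.6 m/s


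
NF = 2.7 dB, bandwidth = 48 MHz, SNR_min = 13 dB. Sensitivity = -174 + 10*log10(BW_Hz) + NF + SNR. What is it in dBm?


10*log10(48000000.0) = 76.81
S = -174 + 76.81 + 2.7 + 13 = -81.5 dBm

-81.5 dBm


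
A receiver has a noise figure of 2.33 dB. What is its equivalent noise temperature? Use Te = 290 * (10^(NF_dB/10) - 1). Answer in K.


NF_lin = 10^(2.33/10) = 1.710015
Te = 290 * (1.710015 - 1) = 205.9 K

205.9 K


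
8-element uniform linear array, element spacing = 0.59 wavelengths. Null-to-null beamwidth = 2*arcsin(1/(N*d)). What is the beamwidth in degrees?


1/(N*d) = 1/(8*0.59) = 0.211864
BW = 2*arcsin(0.211864) = 24.5 degrees

24.5 degrees


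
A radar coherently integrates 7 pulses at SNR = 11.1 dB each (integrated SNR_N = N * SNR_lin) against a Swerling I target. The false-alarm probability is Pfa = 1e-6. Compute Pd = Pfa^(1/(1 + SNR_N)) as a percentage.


SNR_lin = 10^(11.1/10) = 12.8825
SNR_N = 7 * 12.8825 = 90.1775
1/(1 + SNR_N) = 1/91.1775 = 0.0109676
Pd = (1e-6)^0.0109676 = 0.8594
Pd = 85.9%

85.9%


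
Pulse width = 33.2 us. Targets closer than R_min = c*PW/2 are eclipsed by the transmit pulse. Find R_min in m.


R_min = 3e8 * 33.2e-6 / 2 = 4980.0 m

4980.0 m


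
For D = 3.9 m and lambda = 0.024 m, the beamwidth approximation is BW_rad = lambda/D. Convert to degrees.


BW_rad = 0.024 / 3.9 = 0.006154
BW_deg = 0.35 degrees

0.35 degrees


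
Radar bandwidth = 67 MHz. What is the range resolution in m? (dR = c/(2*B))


dR = 3e8 / (2 * 67000000.0) = 2.24 m

2.24 m


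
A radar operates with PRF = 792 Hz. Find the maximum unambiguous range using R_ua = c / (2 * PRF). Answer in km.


R_ua = 3e8 / (2 * 792) = 189393.9 m = 189.4 km

189.4 km


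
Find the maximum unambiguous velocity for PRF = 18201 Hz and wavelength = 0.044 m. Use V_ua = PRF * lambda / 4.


V_ua = 18201 * 0.044 / 4 = 200.2 m/s

200.2 m/s


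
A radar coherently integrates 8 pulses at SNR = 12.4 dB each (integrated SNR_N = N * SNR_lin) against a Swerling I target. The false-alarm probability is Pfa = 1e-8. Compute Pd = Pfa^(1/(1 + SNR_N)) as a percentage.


SNR_lin = 10^(12.4/10) = 17.37801
SNR_N = 8 * 17.37801 = 139.02408
1/(1 + SNR_N) = 1/140.02408 = 0.0071416
Pd = (1e-8)^0.0071416 = 0.87673
Pd = 87.7%

87.7%


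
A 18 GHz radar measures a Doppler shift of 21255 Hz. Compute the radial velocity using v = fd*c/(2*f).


v = 21255 * 3e8 / (2 * 18000000000.0) = 177.1 m/s

177.1 m/s


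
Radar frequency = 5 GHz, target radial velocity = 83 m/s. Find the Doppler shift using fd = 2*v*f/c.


fd = 2 * 83 * 5000000000.0 / 3e8 = 2766.7 Hz

2766.7 Hz


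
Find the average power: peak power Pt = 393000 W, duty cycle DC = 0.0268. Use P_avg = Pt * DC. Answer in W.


P_avg = 393000 * 0.0268 = 10532.4 W

10532.4 W


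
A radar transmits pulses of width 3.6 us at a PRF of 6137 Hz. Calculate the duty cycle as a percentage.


DC = 3.6e-6 * 6137 * 100 = 2.21%

2.21%


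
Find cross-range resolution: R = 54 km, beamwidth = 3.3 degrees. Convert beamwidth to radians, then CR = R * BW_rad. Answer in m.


BW_rad = 0.057595865
CR = 54000 * 0.057595865 = 3110.2 m

3110.2 m


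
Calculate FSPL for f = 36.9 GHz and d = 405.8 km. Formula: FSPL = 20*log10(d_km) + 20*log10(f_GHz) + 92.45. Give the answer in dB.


20*log10(405.8) = 52.17
20*log10(36.9) = 31.34
FSPL = 176.0 dB

176.0 dB


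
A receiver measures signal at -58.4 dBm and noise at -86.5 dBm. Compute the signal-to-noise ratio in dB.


SNR = -58.4 - (-86.5) = 28.1 dB

28.1 dB


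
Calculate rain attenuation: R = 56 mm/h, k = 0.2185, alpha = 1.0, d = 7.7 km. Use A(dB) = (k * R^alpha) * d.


gamma = 0.2185 * 56^1.0 = 12.236 dB/km
A = 12.236 * 7.7 = 94.22 dB

94.22 dB


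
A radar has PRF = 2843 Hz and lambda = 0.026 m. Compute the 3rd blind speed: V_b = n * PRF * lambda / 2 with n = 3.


V_blind = 3 * 2843 * 0.026 / 2 = 110.9 m/s

110.9 m/s


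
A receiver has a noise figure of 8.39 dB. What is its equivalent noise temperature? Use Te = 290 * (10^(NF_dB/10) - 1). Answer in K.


NF_lin = 10^(8.39/10) = 6.902398
Te = 290 * (6.902398 - 1) = 1711.7 K

1711.7 K


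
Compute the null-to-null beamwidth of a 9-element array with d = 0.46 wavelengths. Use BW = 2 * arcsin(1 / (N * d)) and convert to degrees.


1/(N*d) = 1/(9*0.46) = 0.241546
BW = 2*arcsin(0.241546) = 28.0 degrees

28.0 degrees


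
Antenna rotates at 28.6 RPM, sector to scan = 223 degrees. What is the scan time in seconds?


t = 223 / (28.6 * 360) * 60 = 1.3 s

1.3 s


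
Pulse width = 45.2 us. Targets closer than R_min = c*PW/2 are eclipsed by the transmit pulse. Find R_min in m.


R_min = 3e8 * 45.2e-6 / 2 = 6780.0 m

6780.0 m


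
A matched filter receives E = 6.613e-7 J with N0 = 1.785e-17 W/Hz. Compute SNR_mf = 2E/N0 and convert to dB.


SNR_lin = 2 * 6.613e-7 / 1.785e-17 = 7.41e10
SNR_dB = 10*log10(7.41e10) = 108.7 dB

108.7 dB


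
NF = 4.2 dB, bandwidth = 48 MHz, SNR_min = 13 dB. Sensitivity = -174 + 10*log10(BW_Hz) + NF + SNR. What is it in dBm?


10*log10(48000000.0) = 76.81
S = -174 + 76.81 + 4.2 + 13 = -80.0 dBm

-80.0 dBm


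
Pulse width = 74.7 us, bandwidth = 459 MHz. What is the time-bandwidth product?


TBP = 74.7 * 459 = 34287.3

34287.3


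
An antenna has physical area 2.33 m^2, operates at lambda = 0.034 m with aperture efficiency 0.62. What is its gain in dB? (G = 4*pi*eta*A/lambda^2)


G_linear = 4*pi*0.62*2.33/0.034^2 = 15703.62
G_dB = 10*log10(15703.62) = 42.0 dB

42.0 dB


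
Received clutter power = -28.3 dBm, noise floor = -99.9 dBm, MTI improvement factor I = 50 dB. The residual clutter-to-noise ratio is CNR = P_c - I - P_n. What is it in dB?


CNR = -28.3 - 50 - (-99.9) = 21.6 dB

21.6 dB


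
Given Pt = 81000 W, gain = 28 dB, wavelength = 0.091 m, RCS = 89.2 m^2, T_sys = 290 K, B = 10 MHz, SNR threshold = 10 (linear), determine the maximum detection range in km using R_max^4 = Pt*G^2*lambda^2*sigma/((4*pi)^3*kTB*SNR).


G_lin = 10^(28/10) = 630.957344
R^4 = 81000 * 630.957344^2 * 0.091^2 * 89.2 / ((4*pi)^3 * 1.38e-23 * 290 * 10000000.0 * 10)
R^4 = 2.99934e19 m^4
R_max = (2.99934e19)^(1/4) = 74004.2 m = 74.0 km

74.0 km


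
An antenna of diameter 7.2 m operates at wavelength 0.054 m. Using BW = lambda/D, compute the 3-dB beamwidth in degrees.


BW_rad = 0.054 / 7.2 = 0.0075
BW_deg = 0.43 degrees

0.43 degrees


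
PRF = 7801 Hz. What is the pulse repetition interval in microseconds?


PRI = 1/7801 = 0.0001281887 s = 128.2 us

128.2 us


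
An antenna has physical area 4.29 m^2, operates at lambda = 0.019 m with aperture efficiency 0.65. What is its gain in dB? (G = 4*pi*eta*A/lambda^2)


G_linear = 4*pi*0.65*4.29/0.019^2 = 97067.38
G_dB = 10*log10(97067.38) = 49.9 dB

49.9 dB


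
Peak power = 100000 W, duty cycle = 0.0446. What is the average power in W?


P_avg = 100000 * 0.0446 = 4460.0 W

4460.0 W


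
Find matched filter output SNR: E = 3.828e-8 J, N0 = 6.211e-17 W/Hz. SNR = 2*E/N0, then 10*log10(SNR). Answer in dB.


SNR_lin = 2 * 3.828e-8 / 6.211e-17 = 1.233e9
SNR_dB = 10*log10(1.233e9) = 90.9 dB

90.9 dB


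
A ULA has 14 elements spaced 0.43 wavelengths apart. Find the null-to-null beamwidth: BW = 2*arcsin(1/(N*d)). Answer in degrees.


1/(N*d) = 1/(14*0.43) = 0.166113
BW = 2*arcsin(0.166113) = 19.1 degrees

19.1 degrees


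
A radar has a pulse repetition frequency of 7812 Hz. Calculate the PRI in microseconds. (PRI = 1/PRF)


PRI = 1/7812 = 0.0001280082 s = 128.0 us

128.0 us


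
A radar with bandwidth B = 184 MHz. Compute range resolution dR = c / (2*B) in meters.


dR = 3e8 / (2 * 184000000.0) = 0.82 m

0.82 m


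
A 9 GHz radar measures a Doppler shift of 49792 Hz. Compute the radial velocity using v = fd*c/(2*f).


v = 49792 * 3e8 / (2 * 9000000000.0) = 829.9 m/s

829.9 m/s


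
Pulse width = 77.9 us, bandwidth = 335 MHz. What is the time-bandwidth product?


TBP = 77.9 * 335 = 26096.5

26096.5


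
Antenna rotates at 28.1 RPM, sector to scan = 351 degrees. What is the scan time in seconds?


t = 351 / (28.1 * 360) * 60 = 2.08 s

2.08 s


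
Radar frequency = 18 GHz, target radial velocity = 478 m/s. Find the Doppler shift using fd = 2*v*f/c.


fd = 2 * 478 * 18000000000.0 / 3e8 = 57360.0 Hz

57360.0 Hz


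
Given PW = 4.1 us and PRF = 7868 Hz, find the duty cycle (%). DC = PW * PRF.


DC = 4.1e-6 * 7868 * 100 = 3.23%

3.23%


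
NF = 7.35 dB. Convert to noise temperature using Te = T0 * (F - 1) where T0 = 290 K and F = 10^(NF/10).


NF_lin = 10^(7.35/10) = 5.432503
Te = 290 * (5.432503 - 1) = 1285.4 K

1285.4 K


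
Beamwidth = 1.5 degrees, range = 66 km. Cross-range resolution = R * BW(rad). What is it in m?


BW_rad = 0.026179939
CR = 66000 * 0.026179939 = 1727.9 m

1727.9 m


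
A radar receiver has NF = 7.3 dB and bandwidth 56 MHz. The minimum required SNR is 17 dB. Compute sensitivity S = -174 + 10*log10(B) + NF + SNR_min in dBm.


10*log10(56000000.0) = 77.48
S = -174 + 77.48 + 7.3 + 17 = -72.2 dBm

-72.2 dBm


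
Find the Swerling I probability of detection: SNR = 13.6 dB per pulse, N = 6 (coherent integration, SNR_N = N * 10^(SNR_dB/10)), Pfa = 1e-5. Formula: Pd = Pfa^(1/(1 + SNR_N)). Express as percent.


SNR_lin = 10^(13.6/10) = 22.90868
SNR_N = 6 * 22.90868 = 137.45208
1/(1 + SNR_N) = 1/138.45208 = 0.0072227
Pd = (1e-5)^0.0072227 = 0.92021
Pd = 92.0%

92.0%


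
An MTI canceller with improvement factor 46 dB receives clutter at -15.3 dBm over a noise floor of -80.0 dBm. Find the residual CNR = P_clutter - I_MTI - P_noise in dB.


CNR = -15.3 - 46 - (-80.0) = 18.7 dB

18.7 dB


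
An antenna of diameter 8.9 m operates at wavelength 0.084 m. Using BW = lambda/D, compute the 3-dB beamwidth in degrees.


BW_rad = 0.084 / 8.9 = 0.009438
BW_deg = 0.54 degrees

0.54 degrees


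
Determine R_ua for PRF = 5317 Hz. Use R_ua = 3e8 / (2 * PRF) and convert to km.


R_ua = 3e8 / (2 * 5317) = 28211.4 m = 28.2 km

28.2 km


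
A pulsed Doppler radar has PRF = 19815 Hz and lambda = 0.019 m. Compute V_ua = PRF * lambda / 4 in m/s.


V_ua = 19815 * 0.019 / 4 = 94.1 m/s

94.1 m/s


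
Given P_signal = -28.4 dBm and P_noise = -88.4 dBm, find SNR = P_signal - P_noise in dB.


SNR = -28.4 - (-88.4) = 60.0 dB

60.0 dB


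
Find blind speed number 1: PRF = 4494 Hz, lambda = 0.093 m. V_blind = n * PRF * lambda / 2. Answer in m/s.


V_blind = 1 * 4494 * 0.093 / 2 = 209.0 m/s

209.0 m/s


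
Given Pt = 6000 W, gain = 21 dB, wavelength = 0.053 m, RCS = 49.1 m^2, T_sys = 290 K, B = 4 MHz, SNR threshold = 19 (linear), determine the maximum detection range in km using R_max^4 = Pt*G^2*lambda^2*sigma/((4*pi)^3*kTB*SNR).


G_lin = 10^(21/10) = 125.892541
R^4 = 6000 * 125.892541^2 * 0.053^2 * 49.1 / ((4*pi)^3 * 1.38e-23 * 290 * 4000000.0 * 19)
R^4 = 2.17302e16 m^4
R_max = (2.17302e16)^(1/4) = 12141.3 m = 12.1 km

12.1 km


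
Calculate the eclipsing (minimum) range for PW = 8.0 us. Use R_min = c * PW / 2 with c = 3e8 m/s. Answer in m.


R_min = 3e8 * 8.0e-6 / 2 = 1200.0 m

1200.0 m


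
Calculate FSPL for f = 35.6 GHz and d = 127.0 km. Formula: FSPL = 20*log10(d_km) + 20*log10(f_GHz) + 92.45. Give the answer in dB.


20*log10(127.0) = 42.08
20*log10(35.6) = 31.03
FSPL = 165.6 dB

165.6 dB
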